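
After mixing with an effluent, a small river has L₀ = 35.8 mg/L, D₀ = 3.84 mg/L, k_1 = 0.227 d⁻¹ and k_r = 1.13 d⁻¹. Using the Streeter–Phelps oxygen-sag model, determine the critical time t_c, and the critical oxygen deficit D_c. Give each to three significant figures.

At the critical point dD/dt = 0, so k_1 L₀ e^(−k_1 t) = k_r D. Substituting D(t) from the Streeter–Phelps equation and solving for t gives
t_c = ln[(k_r/k_1)(1 − D₀(k_r−k_1)/(k_1 L₀))] / (k_r−k_1).
Here k_r−k_1 = 0.9030 d⁻¹ and 1 − D₀(k_r−k_1)/(k_1 L₀) = 1 − 3.84×0.9030/(0.227×35.8) = 0.5733, so
t_c = ln(4.978 × 0.5733) / 0.9030 = 1.049 / 0.9030 = 1.161 d.
L(t_c) = L₀ e^(−k_1 t_c) = 35.8 × 0.7683 = 27.50 mg/L, and at the critical point k_r D_c = k_1 L, so D_c = (0.227/1.13) × 27.50 = 5.525 mg/L.

t_c ≈ 1.16 d; D_c ≈ 5.53 mg/L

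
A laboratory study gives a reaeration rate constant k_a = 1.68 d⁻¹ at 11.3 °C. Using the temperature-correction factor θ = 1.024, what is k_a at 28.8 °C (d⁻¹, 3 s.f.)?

k_a ≈ 2.54 d⁻¹

k_a(T₂) = k_a(T₁) · θ^(T₂−T₁) = 1.68 × 1.024^(28.8−11.3)
= 1.68 × 1.024^17.5 = 1.68 × 1.514 = 2.544 d⁻¹.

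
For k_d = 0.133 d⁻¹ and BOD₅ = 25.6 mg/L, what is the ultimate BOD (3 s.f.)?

BOD₅ = L₀(1 − e^(−5k_d)) ⇒ L₀ = BOD₅ / (1 − e^(−5×0.133))
= 25.6 / (1 − 0.5143) = 25.6 / 0.4857 = 52.70 mg/L.

L₀ ≈ 52.7 mg/L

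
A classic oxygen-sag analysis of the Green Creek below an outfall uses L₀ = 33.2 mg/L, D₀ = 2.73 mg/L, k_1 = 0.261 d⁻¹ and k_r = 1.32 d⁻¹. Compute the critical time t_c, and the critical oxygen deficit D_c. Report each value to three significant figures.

t_c ≈ 1.15 d; D_c ≈ 4.87 mg/L

With k_r/k_1 = 5.057 and 1 − D₀(k_r−k_1)/(k_1 L₀) = 0.6664,
t_c = ln(5.057 × 0.6664) / (1.32 − 0.261) = ln(3.370) / 1.059 = 1.215/1.059 = 1.147 d.
L(t_c) = L₀ e^(−k_1 t_c) = 33.2 × 0.7412 = 24.61 mg/L, and at the critical point k_r D_c = k_1 L, so D_c = (0.261/1.32) × 24.61 = 4.866 mg/L.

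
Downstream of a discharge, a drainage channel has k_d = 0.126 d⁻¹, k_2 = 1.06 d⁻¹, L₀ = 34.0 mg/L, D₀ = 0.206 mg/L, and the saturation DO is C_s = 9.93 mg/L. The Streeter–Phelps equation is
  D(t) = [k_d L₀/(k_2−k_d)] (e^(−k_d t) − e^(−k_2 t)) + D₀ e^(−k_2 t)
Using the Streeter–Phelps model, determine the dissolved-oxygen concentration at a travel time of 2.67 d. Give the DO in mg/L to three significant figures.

DO ≈ 6.91 mg/L

k_d L₀/(k_2−k_d) = 0.126×34.0/(1.06−0.126) = 4.284/0.9340 = 4.587 mg/L.
e^(−k_d t) = e^(−0.126×2.670) = 0.7143; e^(−k_2 t) = e^(−1.06×2.670) = 0.05900.
D = 4.587 × (0.7143 − 0.05900) + 0.206 × 0.05900 = 3.006 + 0.01215 = 3.018 mg/L.
DO = C_s − D = 9.93 − 3.018 = 6.912 mg/L.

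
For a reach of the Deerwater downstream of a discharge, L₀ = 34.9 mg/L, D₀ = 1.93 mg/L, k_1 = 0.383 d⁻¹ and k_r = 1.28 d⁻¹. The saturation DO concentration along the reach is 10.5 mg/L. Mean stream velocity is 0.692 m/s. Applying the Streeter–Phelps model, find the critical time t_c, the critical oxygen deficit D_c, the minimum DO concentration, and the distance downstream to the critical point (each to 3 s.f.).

t_c ≈ 1.19 d; D_c ≈ 6.62 mg/L; min DO ≈ 3.88 mg/L; x_c ≈ 71.2 km

At the critical point dD/dt = 0, so k_1 L₀ e^(−k_1 t) = k_r D. Substituting D(t) from the Streeter–Phelps equation and solving for t gives
t_c = ln[(k_r/k_1)(1 − D₀(k_r−k_1)/(k_1 L₀))] / (k_r−k_1).
Here k_r−k_1 = 0.8970 d⁻¹ and 1 − D₀(k_r−k_1)/(k_1 L₀) = 1 − 1.93×0.8970/(0.383×34.9) = 0.8705, so
t_c = ln(3.342 × 0.8705) / 0.8970 = 1.068 / 0.8970 = 1.190 d.
D_c = (k_1/k_r) L₀ e^(−k_1 t_c) = (0.383/1.28) × 34.9 × e^(−0.383×1.190) = 0.2992 × 34.9 × 0.6338 = 6.619 mg/L.
Minimum DO = C_s − D_c = 10.5 − 6.619 = 3.881 mg/L.
x_c = v t_c = 0.692 m/s × 1.190 d × 86400 s/d = 71180 m ≈ 71.2 km.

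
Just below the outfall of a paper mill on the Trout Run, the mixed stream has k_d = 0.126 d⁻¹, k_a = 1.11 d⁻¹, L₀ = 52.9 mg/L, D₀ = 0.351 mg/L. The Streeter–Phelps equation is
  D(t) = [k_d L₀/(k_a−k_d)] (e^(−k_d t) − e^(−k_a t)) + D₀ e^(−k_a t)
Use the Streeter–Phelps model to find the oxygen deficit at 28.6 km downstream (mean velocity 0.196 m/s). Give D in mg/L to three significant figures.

Travel time t = x/v = 28.6 km / (0.196 m/s) = 28600 m / 0.196 m/s = 145900 s = 1.689 d.
k_d L₀/(k_a−k_d) = 0.126×52.9/(1.11−0.126) = 6.665/0.9840 = 6.774 mg/L.
e^(−k_d t) = e^(−0.126×1.689) = 0.8083; e^(−k_a t) = e^(−1.11×1.689) = 0.1534.
D = 6.774 × (0.8083 − 0.1534) + 0.351 × 0.1534 = 4.436 + 0.05385 = 4.490 mg/L.

D ≈ 4.49 mg/L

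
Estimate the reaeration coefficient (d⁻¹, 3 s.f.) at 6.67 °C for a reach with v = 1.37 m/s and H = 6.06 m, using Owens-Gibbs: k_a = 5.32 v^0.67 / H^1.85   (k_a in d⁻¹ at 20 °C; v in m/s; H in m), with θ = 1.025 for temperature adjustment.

k_a ≈ 0.169 d⁻¹

k_a(20) = 5.32 × 1.37^0.67 / 6.06^1.85 = 5.32 × 1.235 / 28.03 = 0.2344 d⁻¹.
k_a(6.67) = 0.2344 × 1.025^(6.67−20) = 0.2344 × 0.7195 = 0.1687 d⁻¹.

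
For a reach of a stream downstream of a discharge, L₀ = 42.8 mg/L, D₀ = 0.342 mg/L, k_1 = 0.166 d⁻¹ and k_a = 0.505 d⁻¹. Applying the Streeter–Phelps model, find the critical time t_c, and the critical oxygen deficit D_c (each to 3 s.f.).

At the critical point dD/dt = 0, so k_1 L₀ e^(−k_1 t) = k_a D. Substituting D(t) from the Streeter–Phelps equation and solving for t gives
t_c = ln[(k_a/k_1)(1 − D₀(k_a−k_1)/(k_1 L₀))] / (k_a−k_1).
Here k_a−k_1 = 0.3390 d⁻¹ and 1 − D₀(k_a−k_1)/(k_1 L₀) = 1 − 0.342×0.3390/(0.166×42.8) = 0.9837, so
t_c = ln(3.042 × 0.9837) / 0.3390 = 1.096 / 0.3390 = 3.233 d.
L(t_c) = L₀ e^(−k_1 t_c) = 42.8 × 0.5846 = 25.02 mg/L, and at the critical point k_a D_c = k_1 L, so D_c = (0.166/0.505) × 25.02 = 8.225 mg/L.

t_c ≈ 3.23 d; D_c ≈ 8.23 mg/L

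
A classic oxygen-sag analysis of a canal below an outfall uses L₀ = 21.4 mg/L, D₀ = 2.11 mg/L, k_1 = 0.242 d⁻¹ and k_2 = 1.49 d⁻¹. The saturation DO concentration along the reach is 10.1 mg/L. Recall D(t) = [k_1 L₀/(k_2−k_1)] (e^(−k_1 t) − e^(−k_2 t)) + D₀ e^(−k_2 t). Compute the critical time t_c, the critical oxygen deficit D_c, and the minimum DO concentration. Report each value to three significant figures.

t_c ≈ 0.887 d; D_c ≈ 2.80 mg/L; min DO ≈ 7.30 mg/L

At the critical point dD/dt = 0, so k_1 L₀ e^(−k_1 t) = k_2 D. Substituting D(t) from the Streeter–Phelps equation and solving for t gives
t_c = ln[(k_2/k_1)(1 − D₀(k_2−k_1)/(k_1 L₀))] / (k_2−k_1).
Here k_2−k_1 = 1.248 d⁻¹ and 1 − D₀(k_2−k_1)/(k_1 L₀) = 1 − 2.11×1.248/(0.242×21.4) = 0.4915, so
t_c = ln(6.157 × 0.4915) / 1.248 = 1.107 / 1.248 = 0.8873 d.
L(t_c) = L₀ e^(−k_1 t_c) = 21.4 × 0.8068 = 17.26 mg/L, and at the critical point k_2 D_c = k_1 L, so D_c = (0.242/1.49) × 17.26 = 2.804 mg/L.
Minimum DO = C_s − D_c = 10.1 − 2.804 = 7.296 mg/L.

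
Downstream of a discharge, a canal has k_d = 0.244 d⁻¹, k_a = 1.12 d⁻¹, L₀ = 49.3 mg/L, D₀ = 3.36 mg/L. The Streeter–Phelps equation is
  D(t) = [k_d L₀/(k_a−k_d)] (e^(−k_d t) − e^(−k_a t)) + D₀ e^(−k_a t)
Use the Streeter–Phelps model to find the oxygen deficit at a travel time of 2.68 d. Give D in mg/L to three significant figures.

k_d L₀/(k_a−k_d) = 0.244×49.3/(1.12−0.244) = 12.03/0.8760 = 13.73 mg/L.
e^(−k_d t) = e^(−0.244×2.680) = 0.5200; e^(−k_a t) = e^(−1.12×2.680) = 0.04971.
D = 13.73 × (0.5200 − 0.04971) + 3.36 × 0.04971 = 6.458 + 0.1670 = 6.625 mg/L.

D ≈ 6.63 mg/L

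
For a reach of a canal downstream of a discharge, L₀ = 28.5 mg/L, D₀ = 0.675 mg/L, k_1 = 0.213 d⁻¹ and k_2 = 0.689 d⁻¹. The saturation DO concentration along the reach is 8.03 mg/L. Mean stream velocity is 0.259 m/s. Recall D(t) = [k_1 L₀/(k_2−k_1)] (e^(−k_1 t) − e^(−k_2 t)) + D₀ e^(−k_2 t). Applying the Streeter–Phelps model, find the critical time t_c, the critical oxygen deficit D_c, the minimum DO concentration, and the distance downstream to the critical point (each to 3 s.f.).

At the critical point dD/dt = 0, so k_1 L₀ e^(−k_1 t) = k_2 D. Substituting D(t) from the Streeter–Phelps equation and solving for t gives
t_c = ln[(k_2/k_1)(1 − D₀(k_2−k_1)/(k_1 L₀))] / (k_2−k_1).
Here k_2−k_1 = 0.4760 d⁻¹ and 1 − D₀(k_2−k_1)/(k_1 L₀) = 1 − 0.675×0.4760/(0.213×28.5) = 0.9471, so
t_c = ln(3.235 × 0.9471) / 0.4760 = 1.120 / 0.4760 = 2.352 d.
L(t_c) = L₀ e^(−k_1 t_c) = 28.5 × 0.6059 = 17.27 mg/L, and at the critical point k_2 D_c = k_1 L, so D_c = (0.213/0.689) × 17.27 = 5.339 mg/L.
Minimum DO = C_s − D_c = 8.03 − 5.339 = 2.691 mg/L.
x_c = v t_c = 0.259 m/s × 2.352 d × 86400 s/d = 52630 m ≈ 52.6 km.

t_c ≈ 2.35 d; D_c ≈ 5.34 mg/L; min DO ≈ 2.69 mg/L; x_c ≈ 52.6 km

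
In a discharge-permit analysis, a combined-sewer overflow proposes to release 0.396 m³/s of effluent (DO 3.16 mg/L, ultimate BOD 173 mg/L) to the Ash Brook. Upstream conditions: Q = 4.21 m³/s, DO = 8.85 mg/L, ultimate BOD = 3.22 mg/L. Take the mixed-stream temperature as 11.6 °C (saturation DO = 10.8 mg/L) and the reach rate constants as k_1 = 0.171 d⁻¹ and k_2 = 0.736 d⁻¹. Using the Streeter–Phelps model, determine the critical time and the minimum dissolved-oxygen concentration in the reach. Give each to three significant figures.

Mixed DO = (4.21×8.85 + 0.396×3.16)/(4.21+0.396) = 38.51/4.606 = 8.361 mg/L.
Mixed L₀ = (4.21×3.22 + 0.396×173)/(4.606) = 82.06/4.606 = 17.82 mg/L.
Initial deficit D₀ = C_s − DO₀ = 10.8 − 8.361 = 2.439 mg/L.
t_c = (1/0.5650) ln[(0.736/0.171)(1 − 2.439×0.5650/(0.171×17.82))] = 1.770 × ln(2.357) = 1.518 d.
D_c = (0.171/0.736) × 17.82 × e^(−0.171×1.518) = 0.2323 × 17.82 × 0.7714 = 3.193 mg/L.
Minimum DO = 10.8 − 3.193 = 7.607 mg/L.

t_c ≈ 1.52 d; minimum DO ≈ 7.61 mg/L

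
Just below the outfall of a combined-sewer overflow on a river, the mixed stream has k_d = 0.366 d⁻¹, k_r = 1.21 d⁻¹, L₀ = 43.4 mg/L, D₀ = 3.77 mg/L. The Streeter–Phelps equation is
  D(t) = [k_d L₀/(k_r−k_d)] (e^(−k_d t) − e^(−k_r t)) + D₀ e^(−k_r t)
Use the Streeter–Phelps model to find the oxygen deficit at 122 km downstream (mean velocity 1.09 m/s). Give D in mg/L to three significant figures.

Travel time t = x/v = 122 km / (1.09 m/s) = 122000 m / 1.09 m/s = 111900 s = 1.295 d.
k_d L₀/(k_r−k_d) = 0.366×43.4/(1.21−0.366) = 15.88/0.8440 = 18.82 mg/L.
e^(−k_d t) = e^(−0.366×1.295) = 0.6224; e^(−k_r t) = e^(−1.21×1.295) = 0.2086.
D = 18.82 × (0.6224 − 0.2086) + 3.77 × 0.2086 = 7.789 + 0.7863 = 8.575 mg/L.

D ≈ 8.58 mg/L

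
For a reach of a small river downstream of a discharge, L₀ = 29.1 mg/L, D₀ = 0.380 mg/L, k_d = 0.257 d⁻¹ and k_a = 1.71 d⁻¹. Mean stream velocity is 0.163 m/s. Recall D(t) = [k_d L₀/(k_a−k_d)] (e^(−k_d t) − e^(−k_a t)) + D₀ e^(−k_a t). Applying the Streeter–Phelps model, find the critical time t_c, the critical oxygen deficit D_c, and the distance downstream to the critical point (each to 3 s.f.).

t_c ≈ 1.25 d; D_c ≈ 3.17 mg/L; x_c ≈ 17.6 km

With k_a/k_d = 6.654 and 1 − D₀(k_a−k_d)/(k_d L₀) = 0.9262,
t_c = ln(6.654 × 0.9262) / (1.71 − 0.257) = ln(6.162) / 1.453 = 1.818/1.453 = 1.252 d.
L(t_c) = L₀ e^(−k_d t_c) = 29.1 × 0.7250 = 21.10 mg/L, and at the critical point k_a D_c = k_d L, so D_c = (0.257/1.71) × 21.10 = 3.171 mg/L.
x_c = v t_c = 0.163 m/s × 1.252 d × 86400 s/d = 17630 m ≈ 17.6 km.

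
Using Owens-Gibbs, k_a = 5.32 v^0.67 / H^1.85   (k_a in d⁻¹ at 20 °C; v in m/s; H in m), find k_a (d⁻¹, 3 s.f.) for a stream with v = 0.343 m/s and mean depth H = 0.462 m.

k_a ≈ 10.8 d⁻¹

k_a = 5.32 × 0.343^0.67 / 0.462^1.85 = 5.32 × 0.4883 / 0.2397 = 10.84 d⁻¹.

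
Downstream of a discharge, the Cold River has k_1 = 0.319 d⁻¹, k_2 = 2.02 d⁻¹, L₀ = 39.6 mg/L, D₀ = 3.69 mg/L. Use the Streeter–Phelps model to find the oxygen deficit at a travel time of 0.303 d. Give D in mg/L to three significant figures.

D ≈ 4.72 mg/L

k_1 L₀/(k_2−k_1) = 0.319×39.6/(2.02−0.319) = 12.63/1.701 = 7.426 mg/L.
e^(−k_1 t) = e^(−0.319×0.3030) = 0.9079; e^(−k_2 t) = e^(−2.02×0.3030) = 0.5422.
D = 7.426 × (0.9079 − 0.5422) + 3.69 × 0.5422 = 2.715 + 2.001 = 4.716 mg/L.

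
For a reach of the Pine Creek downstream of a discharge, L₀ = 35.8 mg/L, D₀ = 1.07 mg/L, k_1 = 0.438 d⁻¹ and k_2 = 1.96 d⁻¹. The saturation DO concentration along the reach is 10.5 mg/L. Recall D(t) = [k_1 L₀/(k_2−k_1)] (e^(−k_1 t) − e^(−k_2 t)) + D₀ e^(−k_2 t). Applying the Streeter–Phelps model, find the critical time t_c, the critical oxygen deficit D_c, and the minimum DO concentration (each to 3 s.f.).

At the critical point dD/dt = 0, so k_1 L₀ e^(−k_1 t) = k_2 D. Substituting D(t) from the Streeter–Phelps equation and solving for t gives
t_c = ln[(k_2/k_1)(1 − D₀(k_2−k_1)/(k_1 L₀))] / (k_2−k_1).
Here k_2−k_1 = 1.522 d⁻¹ and 1 − D₀(k_2−k_1)/(k_1 L₀) = 1 − 1.07×1.522/(0.438×35.8) = 0.8961, so
t_c = ln(4.475 × 0.8961) / 1.522 = 1.389 / 1.522 = 0.9125 d.
D_c = (k_1/k_2) L₀ e^(−k_1 t_c) = (0.438/1.96) × 35.8 × e^(−0.438×0.9125) = 0.2235 × 35.8 × 0.6705 = 5.364 mg/L.
Minimum DO = C_s − D_c = 10.5 − 5.364 = 5.136 mg/L.

t_c ≈ 0.912 d; D_c ≈ 5.36 mg/L; min DO ≈ 5.14 mg/L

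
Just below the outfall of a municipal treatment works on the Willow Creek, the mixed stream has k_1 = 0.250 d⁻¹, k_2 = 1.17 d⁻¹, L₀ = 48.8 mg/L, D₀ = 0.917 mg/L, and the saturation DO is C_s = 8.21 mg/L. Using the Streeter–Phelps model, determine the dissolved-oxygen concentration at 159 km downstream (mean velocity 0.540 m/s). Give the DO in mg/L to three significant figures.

Travel time t = x/v = 159 km / (0.540 m/s) = 159000 m / 0.540 m/s = 294400 s = 3.408 d.
k_1 L₀/(k_2−k_1) = 0.250×48.8/(1.17−0.250) = 12.20/0.9200 = 13.26 mg/L.
e^(−k_1 t) = e^(−0.250×3.408) = 0.4266; e^(−k_2 t) = e^(−1.17×3.408) = 0.01855.
D = 13.26 × (0.4266 − 0.01855) + 0.917 × 0.01855 = 5.411 + 0.01701 = 5.428 mg/L.
DO = C_s − D = 8.21 − 5.428 = 2.782 mg/L.

DO ≈ 2.78 mg/L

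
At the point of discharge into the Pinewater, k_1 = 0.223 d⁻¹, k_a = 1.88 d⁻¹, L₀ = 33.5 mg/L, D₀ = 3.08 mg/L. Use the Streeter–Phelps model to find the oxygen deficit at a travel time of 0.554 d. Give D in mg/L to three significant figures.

k_1 L₀/(k_a−k_1) = 0.223×33.5/(1.88−0.223) = 7.471/1.657 = 4.508 mg/L.
e^(−k_1 t) = e^(−0.223×0.5540) = 0.8838; e^(−k_a t) = e^(−1.88×0.5540) = 0.3529.
D = 4.508 × (0.8838 − 0.3529) + 3.08 × 0.3529 = 2.393 + 1.087 = 3.480 mg/L.

D ≈ 3.48 mg/L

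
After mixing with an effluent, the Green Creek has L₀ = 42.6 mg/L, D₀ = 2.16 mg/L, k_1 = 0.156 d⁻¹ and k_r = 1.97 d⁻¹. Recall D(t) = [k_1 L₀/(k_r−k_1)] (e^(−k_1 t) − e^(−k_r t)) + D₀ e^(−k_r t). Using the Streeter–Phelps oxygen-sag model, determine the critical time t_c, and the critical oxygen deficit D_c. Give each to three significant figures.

t_c ≈ 0.907 d; D_c ≈ 2.93 mg/L

With k_r/k_1 = 12.63 and 1 − D₀(k_r−k_1)/(k_1 L₀) = 0.4104,
t_c = ln(12.63 × 0.4104) / (1.97 − 0.156) = ln(5.183) / 1.814 = 1.645/1.814 = 0.9070 d.
D_c = (k_1/k_r) L₀ e^(−k_1 t_c) = (0.156/1.97) × 42.6 × e^(−0.156×0.9070) = 0.07919 × 42.6 × 0.8681 = 2.928 mg/L.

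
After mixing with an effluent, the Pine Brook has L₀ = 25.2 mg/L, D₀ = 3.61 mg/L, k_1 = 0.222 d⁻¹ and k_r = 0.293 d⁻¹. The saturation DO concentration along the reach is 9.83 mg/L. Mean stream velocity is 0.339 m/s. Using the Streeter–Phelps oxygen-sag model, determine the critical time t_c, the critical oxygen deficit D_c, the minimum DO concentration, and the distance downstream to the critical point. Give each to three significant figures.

t_c ≈ 3.25 d; D_c ≈ 9.28 mg/L; min DO ≈ 0.546 mg/L; x_c ≈ 95.1 km

With k_r/k_1 = 1.320 and 1 − D₀(k_r−k_1)/(k_1 L₀) = 0.9542,
t_c = ln(1.320 × 0.9542) / (0.293 − 0.222) = ln(1.259) / 0.07100 = 0.2306/0.07100 = 3.248 d.
L(t_c) = L₀ e^(−k_1 t_c) = 25.2 × 0.4863 = 12.25 mg/L, and at the critical point k_r D_c = k_1 L, so D_c = (0.222/0.293) × 12.25 = 9.284 mg/L.
Minimum DO = C_s − D_c = 9.83 − 9.284 = 0.5457 mg/L.
x_c = v t_c = 0.339 m/s × 3.248 d × 86400 s/d = 95130 m ≈ 95.1 km.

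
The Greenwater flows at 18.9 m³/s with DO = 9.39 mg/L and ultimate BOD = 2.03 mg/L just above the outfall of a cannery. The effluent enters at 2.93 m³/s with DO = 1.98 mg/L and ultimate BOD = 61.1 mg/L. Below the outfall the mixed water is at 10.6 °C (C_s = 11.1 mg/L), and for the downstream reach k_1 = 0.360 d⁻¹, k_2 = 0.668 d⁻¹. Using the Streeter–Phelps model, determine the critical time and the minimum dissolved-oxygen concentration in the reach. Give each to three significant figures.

t_c ≈ 1.15 d; minimum DO ≈ 7.55 mg/L

Mixed DO = (18.9×9.39 + 2.93×1.98)/(18.9+2.93) = 183.3/21.83 = 8.395 mg/L.
Mixed L₀ = (18.9×2.03 + 2.93×61.1)/(21.83) = 217.4/21.83 = 9.958 mg/L.
Initial deficit D₀ = C_s − DO₀ = 11.1 − 8.395 = 2.705 mg/L.
t_c = (1/0.3080) ln[(0.668/0.360)(1 − 2.705×0.3080/(0.360×9.958))] = 3.247 × ln(1.424) = 1.149 d.
D_c = (0.360/0.668) × 9.958 × e^(−0.360×1.149) = 0.5389 × 9.958 × 0.6613 = 3.549 mg/L.
Minimum DO = 11.1 − 3.549 = 7.551 mg/L.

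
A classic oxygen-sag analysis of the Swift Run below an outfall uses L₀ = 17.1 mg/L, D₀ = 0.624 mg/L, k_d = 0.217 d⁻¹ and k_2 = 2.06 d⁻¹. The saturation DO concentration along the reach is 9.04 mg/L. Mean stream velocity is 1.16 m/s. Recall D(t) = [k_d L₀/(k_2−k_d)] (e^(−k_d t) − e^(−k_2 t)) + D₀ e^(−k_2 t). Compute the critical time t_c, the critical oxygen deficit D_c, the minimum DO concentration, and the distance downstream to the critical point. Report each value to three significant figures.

t_c ≈ 1.02 d; D_c ≈ 1.44 mg/L; min DO ≈ 7.60 mg/L; x_c ≈ 102 km

With k_2/k_d = 9.493 and 1 − D₀(k_2−k_d)/(k_d L₀) = 0.6901,
t_c = ln(9.493 × 0.6901) / (2.06 − 0.217) = ln(6.551) / 1.843 = 1.880/1.843 = 1.020 d.
L(t_c) = L₀ e^(−k_d t_c) = 17.1 × 0.8015 = 13.71 mg/L, and at the critical point k_2 D_c = k_d L, so D_c = (0.217/2.06) × 13.71 = 1.444 mg/L.
Minimum DO = C_s − D_c = 9.04 − 1.444 = 7.596 mg/L.
x_c = v t_c = 1.16 m/s × 1.020 d × 86400 s/d = 102200 m ≈ 102 km.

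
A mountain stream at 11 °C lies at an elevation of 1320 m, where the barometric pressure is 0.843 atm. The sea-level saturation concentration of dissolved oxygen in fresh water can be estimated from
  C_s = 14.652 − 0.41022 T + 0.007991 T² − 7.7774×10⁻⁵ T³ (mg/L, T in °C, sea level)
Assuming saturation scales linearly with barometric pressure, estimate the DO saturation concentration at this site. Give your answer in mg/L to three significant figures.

C_s ≈ 9.28 mg/L

At sea level: C_s = 14.652 − 0.41022×11 + 0.007991×11² − 7.7774×10⁻⁵×11³ = 11.00 mg/L.
Pressure correction: C_s' = 11.00 × 0.843 = 9.276 mg/L.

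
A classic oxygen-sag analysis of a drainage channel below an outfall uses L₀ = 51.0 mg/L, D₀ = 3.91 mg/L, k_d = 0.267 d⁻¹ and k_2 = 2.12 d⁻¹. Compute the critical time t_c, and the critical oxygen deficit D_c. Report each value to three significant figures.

t_c ≈ 0.708 d; D_c ≈ 5.32 mg/L

At the critical point dD/dt = 0, so k_d L₀ e^(−k_d t) = k_2 D. Substituting D(t) from the Streeter–Phelps equation and solving for t gives
t_c = ln[(k_2/k_d)(1 − D₀(k_2−k_d)/(k_d L₀))] / (k_2−k_d).
Here k_2−k_d = 1.853 d⁻¹ and 1 − D₀(k_2−k_d)/(k_d L₀) = 1 − 3.91×1.853/(0.267×51.0) = 0.4679, so
t_c = ln(7.940 × 0.4679) / 1.853 = 1.312 / 1.853 = 0.7083 d.
L(t_c) = L₀ e^(−k_d t_c) = 51.0 × 0.8277 = 42.21 mg/L, and at the critical point k_2 D_c = k_d L, so D_c = (0.267/2.12) × 42.21 = 5.316 mg/L.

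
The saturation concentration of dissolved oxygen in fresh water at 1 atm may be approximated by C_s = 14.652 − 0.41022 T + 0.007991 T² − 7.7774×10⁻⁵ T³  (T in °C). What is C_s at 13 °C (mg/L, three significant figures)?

C_s = 14.652 − 0.41022×13 + 0.007991×13² − 7.7774×10⁻⁵×13³ = 10.50 mg/L.

C_s ≈ 10.5 mg/L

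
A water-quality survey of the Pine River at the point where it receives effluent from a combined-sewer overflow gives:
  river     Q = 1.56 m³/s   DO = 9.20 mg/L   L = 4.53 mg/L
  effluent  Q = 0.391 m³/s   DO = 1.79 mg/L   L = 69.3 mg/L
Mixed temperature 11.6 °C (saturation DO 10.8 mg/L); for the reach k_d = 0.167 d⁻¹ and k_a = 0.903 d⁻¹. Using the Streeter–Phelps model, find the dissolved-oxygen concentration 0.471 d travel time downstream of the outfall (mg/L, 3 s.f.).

DO ≈ 7.71 mg/L

Mixed DO = (1.56×9.20 + 0.391×1.79)/(1.56+0.391) = 15.05/1.951 = 7.715 mg/L.
Mixed L₀ = (1.56×4.53 + 0.391×69.3)/(1.951) = 34.16/1.951 = 17.51 mg/L.
Initial deficit D₀ = C_s − DO₀ = 10.8 − 7.715 = 3.085 mg/L.
D(0.471) = [0.167×17.51/(0.903−0.167)](e^(−0.167×0.471) − e^(−0.903×0.471)) + 3.085 e^(−0.903×0.471)
= 3.973 × (0.9244 − 0.6536) + 3.085 × 0.6536 = 3.092 mg/L.
DO = 10.8 − 3.092 = 7.708 mg/L.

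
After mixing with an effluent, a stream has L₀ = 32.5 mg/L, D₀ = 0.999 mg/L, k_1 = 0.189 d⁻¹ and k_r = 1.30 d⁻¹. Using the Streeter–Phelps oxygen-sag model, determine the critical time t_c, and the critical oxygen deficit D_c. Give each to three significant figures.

t_c = [1/(k_r−k_1)] ln[(k_r/k_1)(1 − D₀(k_r−k_1)/(k_1 L₀))]
= [1/(1.30−0.189)] ln[(1.30/0.189)(1 − 0.999×1.111/(0.189×32.5))]
= (1/1.111) ln[6.878 × 0.8193] = 0.9001 × ln(5.635) = 0.9001 × 1.729 = 1.556 d.
D_c = (k_1/k_r) L₀ e^(−k_1 t_c) = (0.189/1.30) × 32.5 × e^(−0.189×1.556) = 0.1454 × 32.5 × 0.7452 = 3.521 mg/L.

t_c ≈ 1.56 d; D_c ≈ 3.52 mg/L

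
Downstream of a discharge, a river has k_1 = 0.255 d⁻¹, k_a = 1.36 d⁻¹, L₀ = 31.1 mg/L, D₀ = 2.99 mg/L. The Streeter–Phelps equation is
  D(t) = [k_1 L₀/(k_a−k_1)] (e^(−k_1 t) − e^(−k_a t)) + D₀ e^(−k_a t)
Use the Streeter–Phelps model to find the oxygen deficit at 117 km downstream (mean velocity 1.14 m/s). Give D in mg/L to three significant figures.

D ≈ 4.47 mg/L

Travel time t = x/v = 117 km / (1.14 m/s) = 117000 m / 1.14 m/s = 102600 s = 1.188 d.
k_1 L₀/(k_a−k_1) = 0.255×31.1/(1.36−0.255) = 7.931/1.105 = 7.177 mg/L.
e^(−k_1 t) = e^(−0.255×1.188) = 0.7387; e^(−k_a t) = e^(−1.36×1.188) = 0.1988.
D = 7.177 × (0.7387 − 0.1988) + 2.99 × 0.1988 = 3.875 + 0.5944 = 4.469 mg/L.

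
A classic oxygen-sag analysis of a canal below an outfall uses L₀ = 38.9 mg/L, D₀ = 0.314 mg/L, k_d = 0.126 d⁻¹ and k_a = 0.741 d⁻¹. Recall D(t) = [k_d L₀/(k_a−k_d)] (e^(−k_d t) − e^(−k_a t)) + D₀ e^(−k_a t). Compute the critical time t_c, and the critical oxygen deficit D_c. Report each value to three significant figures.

t_c = [1/(k_a−k_d)] ln[(k_a/k_d)(1 − D₀(k_a−k_d)/(k_d L₀))]
= [1/(0.741−0.126)] ln[(0.741/0.126)(1 − 0.314×0.6150/(0.126×38.9))]
= (1/0.6150) ln[5.881 × 0.9606] = 1.626 × ln(5.649) = 1.626 × 1.732 = 2.815 d.
D_c = (k_d/k_a) L₀ e^(−k_d t_c) = (0.126/0.741) × 38.9 × e^(−0.126×2.815) = 0.1700 × 38.9 × 0.7013 = 4.639 mg/L.

t_c ≈ 2.82 d; D_c ≈ 4.64 mg/L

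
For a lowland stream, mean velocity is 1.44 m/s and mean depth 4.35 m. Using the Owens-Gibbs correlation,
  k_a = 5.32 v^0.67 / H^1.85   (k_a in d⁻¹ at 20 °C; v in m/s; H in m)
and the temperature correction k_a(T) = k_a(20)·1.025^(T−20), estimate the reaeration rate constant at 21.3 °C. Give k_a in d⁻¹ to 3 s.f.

k_a(20) = 5.32 × 1.44^0.67 / 4.35^1.85 = 5.32 × 1.277 / 15.18 = 0.4475 d⁻¹.
k_a(21.3) = 0.4475 × 1.025^(21.3−20) = 0.4475 × 1.033 = 0.4621 d⁻¹.

k_a ≈ 0.462 d⁻¹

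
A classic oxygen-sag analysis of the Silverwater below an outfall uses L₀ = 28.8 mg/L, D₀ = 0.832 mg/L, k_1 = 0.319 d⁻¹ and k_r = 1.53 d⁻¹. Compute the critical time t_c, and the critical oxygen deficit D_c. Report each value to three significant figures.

t_c = [1/(k_r−k_1)] ln[(k_r/k_1)(1 − D₀(k_r−k_1)/(k_1 L₀))]
= [1/(1.53−0.319)] ln[(1.53/0.319)(1 − 0.832×1.211/(0.319×28.8))]
= (1/1.211) ln[4.796 × 0.8903] = 0.8258 × ln(4.270) = 0.8258 × 1.452 = 1.199 d.
D_c = (k_1/k_r) L₀ e^(−k_1 t_c) = (0.319/1.53) × 28.8 × e^(−0.319×1.199) = 0.2085 × 28.8 × 0.6822 = 4.097 mg/L.

t_c ≈ 1.20 d; D_c ≈ 4.10 mg/L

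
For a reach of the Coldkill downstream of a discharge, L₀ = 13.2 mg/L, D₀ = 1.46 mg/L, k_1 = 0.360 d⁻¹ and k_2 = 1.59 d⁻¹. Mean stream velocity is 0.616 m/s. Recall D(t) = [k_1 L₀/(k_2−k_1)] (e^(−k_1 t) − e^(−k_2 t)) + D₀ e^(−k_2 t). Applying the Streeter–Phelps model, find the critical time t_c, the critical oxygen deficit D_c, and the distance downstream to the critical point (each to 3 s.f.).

t_c ≈ 0.822 d; D_c ≈ 2.22 mg/L; x_c ≈ 43.7 km

With k_2/k_1 = 4.417 and 1 − D₀(k_2−k_1)/(k_1 L₀) = 0.6221,
t_c = ln(4.417 × 0.6221) / (1.59 − 0.360) = ln(2.748) / 1.230 = 1.011/1.230 = 0.8217 d.
L(t_c) = L₀ e^(−k_1 t_c) = 13.2 × 0.7439 = 9.820 mg/L, and at the critical point k_2 D_c = k_1 L, so D_c = (0.360/1.59) × 9.820 = 2.223 mg/L.
x_c = v t_c = 0.616 m/s × 0.8217 d × 86400 s/d = 43730 m ≈ 43.7 km.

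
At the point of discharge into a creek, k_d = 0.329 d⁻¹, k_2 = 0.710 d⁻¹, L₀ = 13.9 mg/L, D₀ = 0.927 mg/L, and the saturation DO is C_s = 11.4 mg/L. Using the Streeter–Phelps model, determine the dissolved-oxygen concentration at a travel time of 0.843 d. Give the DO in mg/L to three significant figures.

k_d L₀/(k_2−k_d) = 0.329×13.9/(0.710−0.329) = 4.573/0.3810 = 12.00 mg/L.
e^(−k_d t) = e^(−0.329×0.8430) = 0.7578; e^(−k_2 t) = e^(−0.710×0.8430) = 0.5496.
D = 12.00 × (0.7578 − 0.5496) + 0.927 × 0.5496 = 2.499 + 0.5095 = 3.008 mg/L.
DO = C_s − D = 11.4 − 3.008 = 8.392 mg/L.

DO ≈ 8.39 mg/L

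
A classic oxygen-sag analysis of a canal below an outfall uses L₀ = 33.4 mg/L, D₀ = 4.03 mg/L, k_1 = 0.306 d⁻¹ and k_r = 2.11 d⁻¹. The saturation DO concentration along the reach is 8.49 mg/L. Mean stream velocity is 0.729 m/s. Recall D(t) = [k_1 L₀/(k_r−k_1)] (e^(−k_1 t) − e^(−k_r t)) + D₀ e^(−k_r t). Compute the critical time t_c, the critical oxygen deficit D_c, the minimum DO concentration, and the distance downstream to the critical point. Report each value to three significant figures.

t_c ≈ 0.382 d; D_c ≈ 4.31 mg/L; min DO ≈ 4.18 mg/L; x_c ≈ 24.0 km

At the critical point dD/dt = 0, so k_1 L₀ e^(−k_1 t) = k_r D. Substituting D(t) from the Streeter–Phelps equation and solving for t gives
t_c = ln[(k_r/k_1)(1 − D₀(k_r−k_1)/(k_1 L₀))] / (k_r−k_1).
Here k_r−k_1 = 1.804 d⁻¹ and 1 − D₀(k_r−k_1)/(k_1 L₀) = 1 − 4.03×1.804/(0.306×33.4) = 0.2887, so
t_c = ln(6.895 × 0.2887) / 1.804 = 0.6884 / 1.804 = 0.3816 d.
D_c = (k_1/k_r) L₀ e^(−k_1 t_c) = (0.306/2.11) × 33.4 × e^(−0.306×0.3816) = 0.1450 × 33.4 × 0.8898 = 4.310 mg/L.
Minimum DO = C_s − D_c = 8.49 − 4.310 = 4.180 mg/L.
x_c = v t_c = 0.729 m/s × 0.3816 d × 86400 s/d = 24030 m ≈ 24.0 km.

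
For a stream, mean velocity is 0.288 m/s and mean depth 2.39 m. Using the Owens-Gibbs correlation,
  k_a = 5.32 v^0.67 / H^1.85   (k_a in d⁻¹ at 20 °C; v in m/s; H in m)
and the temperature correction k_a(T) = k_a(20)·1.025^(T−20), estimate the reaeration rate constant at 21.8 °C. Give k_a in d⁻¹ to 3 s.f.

k_a(20) = 5.32 × 0.288^0.67 / 2.39^1.85 = 5.32 × 0.4343 / 5.012 = 0.4610 d⁻¹.
k_a(21.8) = 0.4610 × 1.025^(21.8−20) = 0.4610 × 1.045 = 0.4819 d⁻¹.

k_a ≈ 0.482 d⁻¹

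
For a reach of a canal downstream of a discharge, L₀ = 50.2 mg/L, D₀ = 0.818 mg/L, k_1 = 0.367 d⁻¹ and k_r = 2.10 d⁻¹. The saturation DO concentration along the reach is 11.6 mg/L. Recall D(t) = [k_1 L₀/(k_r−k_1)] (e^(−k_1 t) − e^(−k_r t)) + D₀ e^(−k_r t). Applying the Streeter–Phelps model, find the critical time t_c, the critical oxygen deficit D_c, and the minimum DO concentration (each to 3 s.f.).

t_c = [1/(k_r−k_1)] ln[(k_r/k_1)(1 − D₀(k_r−k_1)/(k_1 L₀))]
= [1/(2.10−0.367)] ln[(2.10/0.367)(1 − 0.818×1.733/(0.367×50.2))]
= (1/1.733) ln[5.722 × 0.9231] = 0.5770 × ln(5.282) = 0.5770 × 1.664 = 0.9603 d.
D_c = (k_1/k_r) L₀ e^(−k_1 t_c) = (0.367/2.10) × 50.2 × e^(−0.367×0.9603) = 0.1748 × 50.2 × 0.7030 = 6.167 mg/L.
Minimum DO = C_s − D_c = 11.6 − 6.167 = 5.433 mg/L.

t_c ≈ 0.960 d; D_c ≈ 6.17 mg/L; min DO ≈ 5.43 mg/L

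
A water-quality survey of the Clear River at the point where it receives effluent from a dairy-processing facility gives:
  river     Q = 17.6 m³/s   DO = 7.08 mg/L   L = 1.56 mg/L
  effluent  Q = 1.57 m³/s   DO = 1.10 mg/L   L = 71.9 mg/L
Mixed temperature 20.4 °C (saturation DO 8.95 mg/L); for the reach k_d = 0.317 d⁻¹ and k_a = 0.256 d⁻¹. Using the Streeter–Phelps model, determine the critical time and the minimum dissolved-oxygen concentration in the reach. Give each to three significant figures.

Mixed DO = (17.6×7.08 + 1.57×1.10)/(17.6+1.57) = 126.3/19.17 = 6.590 mg/L.
Mixed L₀ = (17.6×1.56 + 1.57×71.9)/(19.17) = 140.3/19.17 = 7.321 mg/L.
Initial deficit D₀ = C_s − DO₀ = 8.95 − 6.590 = 2.360 mg/L.
t_c = (1/-0.06100) ln[(0.256/0.317)(1 − 2.360×-0.06100/(0.317×7.321))] = -16.39 × ln(0.8577) = 2.517 d.
D_c = (0.317/0.256) × 7.321 × e^(−0.317×2.517) = 1.238 × 7.321 × 0.4503 = 4.082 mg/L.
Minimum DO = 8.95 − 4.082 = 4.868 mg/L.

t_c ≈ 2.52 d; minimum DO ≈ 4.87 mg/L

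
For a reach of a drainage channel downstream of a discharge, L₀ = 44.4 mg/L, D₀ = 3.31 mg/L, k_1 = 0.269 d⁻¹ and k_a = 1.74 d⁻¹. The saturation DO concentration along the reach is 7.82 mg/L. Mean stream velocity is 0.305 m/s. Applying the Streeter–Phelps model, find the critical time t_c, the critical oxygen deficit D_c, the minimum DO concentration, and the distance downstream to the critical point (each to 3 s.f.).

With k_a/k_1 = 6.468 and 1 − D₀(k_a−k_1)/(k_1 L₀) = 0.5923,
t_c = ln(6.468 × 0.5923) / (1.74 − 0.269) = ln(3.831) / 1.471 = 1.343/1.471 = 0.9131 d.
L(t_c) = L₀ e^(−k_1 t_c) = 44.4 × 0.7822 = 34.73 mg/L, and at the critical point k_a D_c = k_1 L, so D_c = (0.269/1.74) × 34.73 = 5.369 mg/L.
Minimum DO = C_s − D_c = 7.82 − 5.369 = 2.451 mg/L.
x_c = v t_c = 0.305 m/s × 0.9131 d × 86400 s/d = 24060 m ≈ 24.1 km.

t_c ≈ 0.913 d; D_c ≈ 5.37 mg/L; min DO ≈ 2.45 mg/L; x_c ≈ 24.1 km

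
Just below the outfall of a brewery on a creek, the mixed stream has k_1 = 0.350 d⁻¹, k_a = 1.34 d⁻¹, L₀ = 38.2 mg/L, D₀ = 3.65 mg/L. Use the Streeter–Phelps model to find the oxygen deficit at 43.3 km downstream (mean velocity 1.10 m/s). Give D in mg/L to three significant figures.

Travel time t = x/v = 43.3 km / (1.10 m/s) = 43300 m / 1.10 m/s = 39360 s = 0.4556 d.
k_1 L₀/(k_a−k_1) = 0.350×38.2/(1.34−0.350) = 13.37/0.9900 = 13.51 mg/L.
e^(−k_1 t) = e^(−0.350×0.4556) = 0.8526; e^(−k_a t) = e^(−1.34×0.4556) = 0.5431.
D = 13.51 × (0.8526 − 0.5431) + 3.65 × 0.5431 = 4.180 + 1.982 = 6.162 mg/L.

D ≈ 6.16 mg/L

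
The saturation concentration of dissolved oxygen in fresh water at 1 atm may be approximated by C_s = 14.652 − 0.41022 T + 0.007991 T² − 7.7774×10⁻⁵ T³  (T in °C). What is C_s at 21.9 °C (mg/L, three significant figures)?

C_s = 14.652 − 0.41022×21.9 + 0.007991×21.9² − 7.7774×10⁻⁵×21.9³ = 8.684 mg/L.

C_s ≈ 8.68 mg/L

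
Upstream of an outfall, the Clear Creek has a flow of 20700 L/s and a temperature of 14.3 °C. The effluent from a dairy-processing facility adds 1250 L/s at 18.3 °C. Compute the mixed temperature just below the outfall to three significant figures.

14.5 °C

Flow-weighted mixing: C = (Q_r C_r + Q_w C_w)/(Q_r + Q_w)
= (20700×14.3 + 1250×18.3)/(20700 + 1250) = 318900/21950 = 14.53 °C.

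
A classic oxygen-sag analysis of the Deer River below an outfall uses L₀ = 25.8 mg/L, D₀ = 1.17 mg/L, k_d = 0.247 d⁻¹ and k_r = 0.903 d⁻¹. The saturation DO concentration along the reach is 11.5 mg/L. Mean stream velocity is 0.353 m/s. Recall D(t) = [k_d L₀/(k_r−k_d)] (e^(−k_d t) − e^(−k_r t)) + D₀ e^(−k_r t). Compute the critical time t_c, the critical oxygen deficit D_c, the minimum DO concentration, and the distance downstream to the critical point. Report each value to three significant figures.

At the critical point dD/dt = 0, so k_d L₀ e^(−k_d t) = k_r D. Substituting D(t) from the Streeter–Phelps equation and solving for t gives
t_c = ln[(k_r/k_d)(1 − D₀(k_r−k_d)/(k_d L₀))] / (k_r−k_d).
Here k_r−k_d = 0.6560 d⁻¹ and 1 − D₀(k_r−k_d)/(k_d L₀) = 1 − 1.17×0.6560/(0.247×25.8) = 0.8796, so
t_c = ln(3.656 × 0.8796) / 0.6560 = 1.168 / 0.6560 = 1.780 d.
D_c = (k_d/k_r) L₀ e^(−k_d t_c) = (0.247/0.903) × 25.8 × e^(−0.247×1.780) = 0.2735 × 25.8 × 0.6442 = 4.546 mg/L.
Minimum DO = C_s − D_c = 11.5 − 4.546 = 6.954 mg/L.
x_c = v t_c = 0.353 m/s × 1.780 d × 86400 s/d = 54300 m ≈ 54.3 km.

t_c ≈ 1.78 d; D_c ≈ 4.55 mg/L; min DO ≈ 6.95 mg/L; x_c ≈ 54.3 km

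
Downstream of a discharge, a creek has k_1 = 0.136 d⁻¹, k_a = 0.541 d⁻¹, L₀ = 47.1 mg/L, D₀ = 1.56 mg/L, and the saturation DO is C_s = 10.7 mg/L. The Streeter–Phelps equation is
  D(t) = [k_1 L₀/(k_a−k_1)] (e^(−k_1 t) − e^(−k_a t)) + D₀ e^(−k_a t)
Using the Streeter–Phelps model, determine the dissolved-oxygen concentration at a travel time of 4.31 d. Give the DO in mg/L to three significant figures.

k_1 L₀/(k_a−k_1) = 0.136×47.1/(0.541−0.136) = 6.406/0.4050 = 15.82 mg/L.
e^(−k_1 t) = e^(−0.136×4.310) = 0.5565; e^(−k_a t) = e^(−0.541×4.310) = 0.09713.
D = 15.82 × (0.5565 − 0.09713) + 1.56 × 0.09713 = 7.265 + 0.1515 = 7.416 mg/L.
DO = C_s − D = 10.7 − 7.416 = 3.284 mg/L.

DO ≈ 3.28 mg/L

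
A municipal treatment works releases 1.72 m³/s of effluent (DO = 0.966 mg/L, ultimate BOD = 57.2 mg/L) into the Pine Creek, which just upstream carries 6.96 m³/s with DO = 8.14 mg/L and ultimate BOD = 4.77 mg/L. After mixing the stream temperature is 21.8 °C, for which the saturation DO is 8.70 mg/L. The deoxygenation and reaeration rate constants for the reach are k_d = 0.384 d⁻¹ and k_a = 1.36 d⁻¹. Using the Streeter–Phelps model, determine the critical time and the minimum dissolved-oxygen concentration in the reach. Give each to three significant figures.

t_c ≈ 0.882 d; minimum DO ≈ 5.65 mg/L

Mixed DO = (6.96×8.14 + 1.72×0.966)/(6.96+1.72) = 58.32/8.680 = 6.718 mg/L.
Mixed L₀ = (6.96×4.77 + 1.72×57.2)/(8.680) = 131.6/8.680 = 15.16 mg/L.
Initial deficit D₀ = C_s − DO₀ = 8.70 − 6.718 = 1.982 mg/L.
t_c = (1/0.9760) ln[(1.36/0.384)(1 − 1.982×0.9760/(0.384×15.16))] = 1.025 × ln(2.365) = 0.8819 d.
D_c = (0.384/1.36) × 15.16 × e^(−0.384×0.8819) = 0.2824 × 15.16 × 0.7127 = 3.051 mg/L.
Minimum DO = 8.70 − 3.051 = 5.649 mg/L.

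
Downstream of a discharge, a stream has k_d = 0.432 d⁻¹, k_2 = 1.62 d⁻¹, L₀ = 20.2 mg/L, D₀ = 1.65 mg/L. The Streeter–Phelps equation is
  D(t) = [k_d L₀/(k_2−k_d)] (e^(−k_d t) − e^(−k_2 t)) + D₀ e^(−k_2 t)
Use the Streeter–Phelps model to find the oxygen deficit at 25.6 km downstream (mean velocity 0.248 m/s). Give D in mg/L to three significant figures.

Travel time t = x/v = 25.6 km / (0.248 m/s) = 25600 m / 0.248 m/s = 103200 s = 1.195 d.
k_d L₀/(k_2−k_d) = 0.432×20.2/(1.62−0.432) = 8.726/1.188 = 7.345 mg/L.
e^(−k_d t) = e^(−0.432×1.195) = 0.5968; e^(−k_2 t) = e^(−1.62×1.195) = 0.1444.
D = 7.345 × (0.5968 − 0.1444) + 1.65 × 0.1444 = 3.324 + 0.2382 = 3.562 mg/L.

D ≈ 3.56 mg/L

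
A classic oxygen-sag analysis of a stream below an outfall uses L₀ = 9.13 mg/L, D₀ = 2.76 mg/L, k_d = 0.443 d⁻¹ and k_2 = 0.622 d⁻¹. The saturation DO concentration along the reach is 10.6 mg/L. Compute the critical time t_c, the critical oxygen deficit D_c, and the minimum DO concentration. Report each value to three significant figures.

t_c ≈ 1.17 d; D_c ≈ 3.88 mg/L; min DO ≈ 6.72 mg/L

With k_2/k_d = 1.404 and 1 − D₀(k_2−k_d)/(k_d L₀) = 0.8779,
t_c = ln(1.404 × 0.8779) / (0.622 − 0.443) = ln(1.233) / 0.1790 = 0.2091/0.1790 = 1.168 d.
L(t_c) = L₀ e^(−k_d t_c) = 9.13 × 0.5960 = 5.442 mg/L, and at the critical point k_2 D_c = k_d L, so D_c = (0.443/0.622) × 5.442 = 3.876 mg/L.
Minimum DO = C_s − D_c = 10.6 − 3.876 = 6.724 mg/L.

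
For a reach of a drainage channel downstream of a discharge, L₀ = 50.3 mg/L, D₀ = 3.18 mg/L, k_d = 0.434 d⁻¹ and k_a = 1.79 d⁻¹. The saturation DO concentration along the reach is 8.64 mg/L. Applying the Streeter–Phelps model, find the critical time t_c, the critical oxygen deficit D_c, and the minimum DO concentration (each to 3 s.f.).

With k_a/k_d = 4.124 and 1 − D₀(k_a−k_d)/(k_d L₀) = 0.8025,
t_c = ln(4.124 × 0.8025) / (1.79 − 0.434) = ln(3.310) / 1.356 = 1.197/1.356 = 0.8826 d.
D_c = (k_d/k_a) L₀ e^(−k_d t_c) = (0.434/1.79) × 50.3 × e^(−0.434×0.8826) = 0.2425 × 50.3 × 0.6818 = 8.315 mg/L.
Minimum DO = C_s − D_c = 8.64 − 8.315 = 0.3254 mg/L.

t_c ≈ 0.883 d; D_c ≈ 8.31 mg/L; min DO ≈ 0.325 mg/L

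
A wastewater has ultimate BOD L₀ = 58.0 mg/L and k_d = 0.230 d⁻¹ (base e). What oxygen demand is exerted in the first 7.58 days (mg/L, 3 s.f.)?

y_t = L₀(1 − e^(−k_d t)) = 58.0 × (1 − e^(−0.230×7.58))
= 58.0 × (1 − 0.1749) = 58.0 × 0.8251 = 47.85 mg/L.

y ≈ 47.9 mg/L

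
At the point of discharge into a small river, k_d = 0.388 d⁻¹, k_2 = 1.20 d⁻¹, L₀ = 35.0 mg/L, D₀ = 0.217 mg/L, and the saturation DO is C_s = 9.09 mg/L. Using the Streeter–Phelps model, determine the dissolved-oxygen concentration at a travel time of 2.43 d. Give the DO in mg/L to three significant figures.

k_d L₀/(k_2−k_d) = 0.388×35.0/(1.20−0.388) = 13.58/0.8120 = 16.72 mg/L.
e^(−k_d t) = e^(−0.388×2.430) = 0.3895; e^(−k_2 t) = e^(−1.20×2.430) = 0.05415.
D = 16.72 × (0.3895 − 0.05415) + 0.217 × 0.05415 = 5.609 + 0.01175 = 5.621 mg/L.
DO = C_s − D = 9.09 − 5.621 = 3.469 mg/L.

DO ≈ 3.47 mg/L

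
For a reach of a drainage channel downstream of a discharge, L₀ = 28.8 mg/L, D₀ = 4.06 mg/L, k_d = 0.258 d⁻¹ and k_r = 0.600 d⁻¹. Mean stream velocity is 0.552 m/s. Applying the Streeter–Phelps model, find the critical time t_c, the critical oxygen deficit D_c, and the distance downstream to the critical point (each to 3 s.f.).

t_c ≈ 1.86 d; D_c ≈ 7.66 mg/L; x_c ≈ 88.8 km

t_c = [1/(k_r−k_d)] ln[(k_r/k_d)(1 − D₀(k_r−k_d)/(k_d L₀))]
= [1/(0.600−0.258)] ln[(0.600/0.258)(1 − 4.06×0.3420/(0.258×28.8))]
= (1/0.3420) ln[2.326 × 0.8131] = 2.924 × ln(1.891) = 2.924 × 0.6371 = 1.863 d.
L(t_c) = L₀ e^(−k_d t_c) = 28.8 × 0.6184 = 17.81 mg/L, and at the critical point k_r D_c = k_d L, so D_c = (0.258/0.600) × 17.81 = 7.658 mg/L.
x_c = v t_c = 0.552 m/s × 1.863 d × 86400 s/d = 88850 m ≈ 88.8 km.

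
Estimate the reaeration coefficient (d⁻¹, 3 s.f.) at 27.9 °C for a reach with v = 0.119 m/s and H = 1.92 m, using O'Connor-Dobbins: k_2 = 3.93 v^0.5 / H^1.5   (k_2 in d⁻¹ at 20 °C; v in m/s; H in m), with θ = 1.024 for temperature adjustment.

k_2(20) = 3.93 × 0.119^0.5 / 1.92^1.5 = 3.93 × 0.3450 / 2.660 = 0.5096 d⁻¹.
k_2(27.9) = 0.5096 × 1.024^(27.9−20) = 0.5096 × 1.206 = 0.6146 d⁻¹.

k_2 ≈ 0.615 d⁻¹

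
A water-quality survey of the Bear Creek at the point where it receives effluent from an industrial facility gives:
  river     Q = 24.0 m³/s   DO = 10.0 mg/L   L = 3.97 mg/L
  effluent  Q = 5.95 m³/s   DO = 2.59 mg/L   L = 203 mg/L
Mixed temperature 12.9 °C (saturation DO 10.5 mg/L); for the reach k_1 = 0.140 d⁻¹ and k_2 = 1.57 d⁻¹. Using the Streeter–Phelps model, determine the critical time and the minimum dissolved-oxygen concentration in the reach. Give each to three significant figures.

t_c ≈ 1.26 d; minimum DO ≈ 7.25 mg/L

Mixed DO = (24.0×10.0 + 5.95×2.59)/(24.0+5.95) = 255.4/29.95 = 8.528 mg/L.
Mixed L₀ = (24.0×3.97 + 5.95×203)/(29.95) = 1303/29.95 = 43.51 mg/L.
Initial deficit D₀ = C_s − DO₀ = 10.5 − 8.528 = 1.972 mg/L.
t_c = (1/1.430) ln[(1.57/0.140)(1 − 1.972×1.430/(0.140×43.51))] = 0.6993 × ln(6.022) = 1.256 d.
D_c = (0.140/1.57) × 43.51 × e^(−0.140×1.256) = 0.08917 × 43.51 × 0.8388 = 3.254 mg/L.
Minimum DO = 10.5 − 3.254 = 7.246 mg/L.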